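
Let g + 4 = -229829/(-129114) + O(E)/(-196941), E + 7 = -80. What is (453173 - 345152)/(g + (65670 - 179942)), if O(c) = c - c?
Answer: -13947023394/14754401635 ≈ -0.94528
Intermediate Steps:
E = -87 (E = -7 - 80 = -87)
O(c) = 0
g = -286627/129114 (g = -4 + (-229829/(-129114) + 0/(-196941)) = -4 + (-229829*(-1/129114) + 0*(-1/196941)) = -4 + (229829/129114 + 0) = -4 + 229829/129114 = -286627/129114 ≈ -2.2200)
(453173 - 345152)/(g + (65670 - 179942)) = (453173 - 345152)/(-286627/129114 + (65670 - 179942)) = 108021/(-286627/129114 - 114272) = 108021/(-14754401635/129114) = 108021*(-129114/14754401635) = -13947023394/14754401635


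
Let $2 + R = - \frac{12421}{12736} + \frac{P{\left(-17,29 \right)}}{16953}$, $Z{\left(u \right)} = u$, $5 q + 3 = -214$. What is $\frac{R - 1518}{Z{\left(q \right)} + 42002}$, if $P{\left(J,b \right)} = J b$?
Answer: $- \frac{1642026161105}{45297121604544} \approx -0.03625$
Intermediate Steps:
$q = - \frac{217}{5}$ ($q = - \frac{3}{5} + \frac{1}{5} \left(-214\right) = - \frac{3}{5} - \frac{214}{5} = - \frac{217}{5} \approx -43.4$)
$R = - \frac{648678877}{215913408}$ ($R = -2 - \left(\frac{12421}{12736} - \frac{\left(-17\right) 29}{16953}\right) = -2 - \frac{216852061}{215913408} = - \frac{648678877}{215913408} \approx -3.0043$)
$\frac{R - 1518}{Z{\left(q \right)} + 42002} = \frac{- \frac{648678877}{215913408} - 1518}{- \frac{217}{5} + 42002} = - \frac{328405232221}{215913408 \cdot \frac{209793}{5}} = \left(- \frac{328405232221}{215913408}\right) \frac{5}{209793} = - \frac{1642026161105}{45297121604544}$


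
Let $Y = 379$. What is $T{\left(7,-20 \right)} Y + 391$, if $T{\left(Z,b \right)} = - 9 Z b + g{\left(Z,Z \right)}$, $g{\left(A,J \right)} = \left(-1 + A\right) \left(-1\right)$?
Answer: $475657$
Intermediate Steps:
$g{\left(A,J \right)} = 1 - A$
$T{\left(Z,b \right)} = 1 - Z - 9 Z b$ ($T{\left(Z,b \right)} = - 9 Z b - \left(-1 + Z\right) = 1 - Z - 9 Z b$)
$T{\left(7,-20 \right)} Y + 391 = \left(1 - 7 - 63 \left(-20\right)\right) 379 + 391 = \left(1 - 7 + 1260\right) 379 + 391 = 1254 \cdot 379 + 391 = 475266 + 391 = 475657$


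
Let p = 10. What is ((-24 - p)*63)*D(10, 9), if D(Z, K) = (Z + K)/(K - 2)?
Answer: -5814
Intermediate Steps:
D(Z, K) = (K + Z)/(-2 + K)
((-24 - p)*63)*D(10, 9) = ((-24 - 1*10)*63)*((9 + 10)/(-2 + 9)) = ((-24 - 10)*63)*(19/7) = (-34*63)*((1/7)*19) = -2142*19/7 = -5814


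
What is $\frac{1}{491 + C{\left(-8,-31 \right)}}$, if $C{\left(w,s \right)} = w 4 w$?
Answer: $\frac{1}{747} \approx 0.0013387$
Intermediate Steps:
$C{\left(w,s \right)} = 4 w^{2}$ ($C{\left(w,s \right)} = 4 w w = 4 w^{2}$)
$\frac{1}{491 + C{\left(-8,-31 \right)}} = \frac{1}{491 + 4 \left(-8\right)^{2}} = \frac{1}{491 + 4 \cdot 64} = \frac{1}{491 + 256} = \frac{1}{747}$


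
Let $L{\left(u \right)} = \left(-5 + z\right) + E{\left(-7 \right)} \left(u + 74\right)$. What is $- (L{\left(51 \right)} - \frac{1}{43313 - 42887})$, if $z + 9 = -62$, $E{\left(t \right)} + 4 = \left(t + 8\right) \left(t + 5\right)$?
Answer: $\frac{351877}{426} \approx 826.0$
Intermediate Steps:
$E{\left(t \right)} = -4 + \left(5 + t\right) \left(8 + t\right)$ ($E{\left(t \right)} = -4 + \left(t + 8\right) \left(t + 5\right) = -4 + \left(8 + t\right) \left(5 + t\right) = -4 + \left(5 + t\right) \left(8 + t\right)$)
$z = -71$ ($z = -9 - 62 = -71$)
$L{\left(u \right)} = -520 - 6 u$ ($L{\left(u \right)} = \left(-5 - 71\right) + \left(36 + \left(-7\right)^{2} + 13 \left(-7\right)\right) \left(u + 74\right) = -76 + \left(36 + 49 - 91\right) \left(74 + u\right) = -76 - 6 \left(74 + u\right) = -76 - \left(444 + 6 u\right) = -520 - 6 u$)
$- (L{\left(51 \right)} - \frac{1}{43313 - 42887}) = - (\left(-520 - 306\right) - \frac{1}{43313 - 42887}) = - (\left(-520 - 306\right) - \frac{1}{426}) = - (-826 - \frac{1}{426}) = \left(-1\right) \left(- \frac{351877}{426}\right) = \frac{351877}{426}$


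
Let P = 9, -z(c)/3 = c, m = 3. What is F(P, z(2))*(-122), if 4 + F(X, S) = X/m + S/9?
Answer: 610/3 ≈ 203.33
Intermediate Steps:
z(c) = -3*c
F(X, S) = -4 + X/3 + S/9 (F(X, S) = -4 + (X/3 + S/9) = -4 + X/3 + S/9)
F(P, z(2))*(-122) = (-4 + (⅓)*9 + (-3*2)/9)*(-122) = (-4 + 3 + (⅑)*(-6))*(-122) = (-4 + 3 - ⅔)*(-122) = -5/3*(-122) = 610/3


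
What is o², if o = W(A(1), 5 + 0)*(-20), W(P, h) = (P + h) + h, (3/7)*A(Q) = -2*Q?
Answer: 102400/9 ≈ 11378.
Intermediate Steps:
A(Q) = -14*Q/3 (A(Q) = 7*(-2*Q)/3 = -14*Q/3)
W(P, h) = P + 2*h
o = -320/3 (o = (-14/3*1 + 2*(5 + 0))*(-20) = (-14/3 + 2*5)*(-20) = (-14/3 + 10)*(-20) = (16/3)*(-20) = -320/3 ≈ -106.67)
o² = (-320/3)² = 102400/9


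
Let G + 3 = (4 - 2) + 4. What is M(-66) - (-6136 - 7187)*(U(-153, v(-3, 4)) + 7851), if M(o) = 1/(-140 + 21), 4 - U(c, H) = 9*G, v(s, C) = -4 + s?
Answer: 12410800835/119 ≈ 1.0429e+8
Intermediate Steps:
G = 3 (G = -3 + ((4 - 2) + 4) = -3 + (2 + 4) = -3 + 6 = 3)
U(c, H) = -23 (U(c, H) = 4 - 9*3 = 4 - 1*27 = 4 - 27 = -23)
M(o) = -1/119 (M(o) = 1/(-119) = -1/119)
M(-66) - (-6136 - 7187)*(U(-153, v(-3, 4)) + 7851) = -1/119 - (-6136 - 7187)*(-23 + 7851) = -1/119 - (-13323)*7828 = -1/119 - 1*(-104292444) = -1/119 + 104292444 = 12410800835/119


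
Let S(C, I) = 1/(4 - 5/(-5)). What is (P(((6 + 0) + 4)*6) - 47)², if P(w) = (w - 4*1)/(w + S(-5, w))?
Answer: 3924361/1849 ≈ 2122.4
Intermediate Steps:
S(C, I) = ⅕ (S(C, I) = 1/(4 - 5*(-⅕)) = 1/(4 + 1) = 1/5 = ⅕)
P(w) = (-4 + w)/(⅕ + w) (P(w) = (w - 4*1)/(w + ⅕) = (w - 4)/(⅕ + w) = (-4 + w)/(⅕ + w))
(P(((6 + 0) + 4)*6) - 47)² = (5*(-4 + ((6 + 0) + 4)*6)/(1 + 5*(((6 + 0) + 4)*6)) - 47)² = (5*(-4 + (6 + 4)*6)/(1 + 5*((6 + 4)*6)) - 47)² = (5*(-4 + 10*6)/(1 + 5*(10*6)) - 47)² = (5*(-4 + 60)/(1 + 5*60) - 47)² = (5*56/(1 + 300) - 47)² = (5*56/301 - 47)² = (5*(1/301)*56 - 47)² = (40/43 - 47)² = (-1981/43)² = 3924361/1849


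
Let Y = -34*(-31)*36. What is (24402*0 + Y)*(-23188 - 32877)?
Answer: -2127330360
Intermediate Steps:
Y = 37944 (Y = 1054*36 = 37944)
(24402*0 + Y)*(-23188 - 32877) = (24402*0 + 37944)*(-23188 - 32877) = (0 + 37944)*(-56065) = 37944*(-56065) = -2127330360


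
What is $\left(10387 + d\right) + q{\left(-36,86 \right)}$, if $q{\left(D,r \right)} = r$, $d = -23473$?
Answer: $-13000$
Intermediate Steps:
$\left(10387 + d\right) + q{\left(-36,86 \right)} = \left(10387 - 23473\right) + 86 = -13086 + 86 = -13000$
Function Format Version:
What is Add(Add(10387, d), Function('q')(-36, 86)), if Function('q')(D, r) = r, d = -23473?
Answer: -13000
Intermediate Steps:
Add(Add(10387, d), Function('q')(-36, 86)) = Add(Add(10387, -23473), 86) = Add(-13086, 86) = -13000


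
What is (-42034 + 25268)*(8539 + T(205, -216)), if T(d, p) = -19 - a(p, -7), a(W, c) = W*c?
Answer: -117496128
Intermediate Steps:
T(d, p) = -19 + 7*p (T(d, p) = -19 - p*(-7) = -19 - (-7)*p = -19 + 7*p)
(-42034 + 25268)*(8539 + T(205, -216)) = (-42034 + 25268)*(8539 + (-19 + 7*(-216))) = -16766*(8539 + (-19 - 1512)) = -16766*(8539 - 1531) = -16766*7008 = -117496128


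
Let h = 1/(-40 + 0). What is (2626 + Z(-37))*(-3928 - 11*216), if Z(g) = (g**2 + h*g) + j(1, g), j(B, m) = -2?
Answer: -125888516/5 ≈ -2.5178e+7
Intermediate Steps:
h = -1/40 (h = 1/(-40) = -1/40 ≈ -0.025000)
Z(g) = -2 + g**2 - g/40 (Z(g) = (g**2 - g/40) - 2 = -2 + g**2 - g/40)
(2626 + Z(-37))*(-3928 - 11*216) = (2626 + (-2 + (-37)**2 - 1/40*(-37)))*(-3928 - 11*216) = (2626 + (-2 + 1369 + 37/40))*(-3928 - 2376) = (2626 + 54717/40)*(-6304) = (159757/40)*(-6304) = -125888516/5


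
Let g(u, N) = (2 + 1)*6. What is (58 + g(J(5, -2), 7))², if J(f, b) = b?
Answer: 5776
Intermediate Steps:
g(u, N) = 18 (g(u, N) = 3*6 = 18)
(58 + g(J(5, -2), 7))² = (58 + 18)² = 76² = 5776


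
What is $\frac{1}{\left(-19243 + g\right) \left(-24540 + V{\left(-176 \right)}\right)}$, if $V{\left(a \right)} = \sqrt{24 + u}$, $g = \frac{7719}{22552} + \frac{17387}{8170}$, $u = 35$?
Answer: $\frac{2260745536800}{1067439376319262532453} + \frac{92124920 \sqrt{59}}{1067439376319262532453} \approx 2.1186 \cdot 10^{-9}$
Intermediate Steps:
$g = \frac{227587927}{92124920}$ ($g = 7719 \cdot \frac{1}{22552} + 17387 \cdot \frac{1}{8170} = \frac{7719}{22552} + \frac{17387}{8170} = \frac{227587927}{92124920} \approx 2.4704$)
$V{\left(a \right)} = \sqrt{59}$ ($V{\left(a \right)} = \sqrt{24 + 35} = \sqrt{59}$)
$\frac{1}{\left(-19243 + g\right) \left(-24540 + V{\left(-176 \right)}\right)} = \frac{1}{\left(-19243 + \frac{227587927}{92124920}\right) \left(-24540 + \sqrt{59}\right)} = \frac{1}{\left(- \frac{1772532247633}{92124920}\right) \left(-24540 + \sqrt{59}\right)} = \frac{1}{\frac{2174897067845691}{4606246} - \frac{1772532247633 \sqrt{59}}{92124920}}$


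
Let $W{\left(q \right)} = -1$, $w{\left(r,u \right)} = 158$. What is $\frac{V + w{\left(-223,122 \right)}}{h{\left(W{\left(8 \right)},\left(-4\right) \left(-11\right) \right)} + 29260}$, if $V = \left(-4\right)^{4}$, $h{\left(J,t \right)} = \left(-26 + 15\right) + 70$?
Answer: $\frac{138}{9773} \approx 0.014121$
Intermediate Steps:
$h{\left(J,t \right)} = 59$ ($h{\left(J,t \right)} = -11 + 70 = 59$)
$V = 256$
$\frac{V + w{\left(-223,122 \right)}}{h{\left(W{\left(8 \right)},\left(-4\right) \left(-11\right) \right)} + 29260} = \frac{256 + 158}{59 + 29260} = \frac{414}{29319} = 414 \cdot \frac{1}{29319} = \frac{138}{9773}$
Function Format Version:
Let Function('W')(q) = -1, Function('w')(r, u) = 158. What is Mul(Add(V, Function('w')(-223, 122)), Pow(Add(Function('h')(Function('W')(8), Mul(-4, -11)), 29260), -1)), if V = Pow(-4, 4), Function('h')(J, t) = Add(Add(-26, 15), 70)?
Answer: Rational(138, 9773) ≈ 0.014121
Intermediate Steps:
Function('h')(J, t) = 59 (Function('h')(J, t) = Add(-11, 70) = 59)
V = 256
Mul(Add(V, Function('w')(-223, 122)), Pow(Add(Function('h')(Function('W')(8), Mul(-4, -11)), 29260), -1)) = Mul(Add(256, 158), Pow(Add(59, 29260), -1)) = Mul(414, Pow(29319, -1)) = Mul(414, Rational(1, 29319)) = Rational(138, 9773)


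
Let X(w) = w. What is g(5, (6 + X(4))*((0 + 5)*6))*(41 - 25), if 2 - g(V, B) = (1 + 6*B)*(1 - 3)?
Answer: 57664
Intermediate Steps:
g(V, B) = 4 + 12*B (g(V, B) = 2 - (1 + 6*B)*(1 - 3) = 2 - (1 + 6*B)*(-2) = 2 - (-2 - 12*B) = 2 + (2 + 12*B) = 4 + 12*B)
g(5, (6 + X(4))*((0 + 5)*6))*(41 - 25) = (4 + 12*((6 + 4)*((0 + 5)*6)))*(41 - 25) = (4 + 12*(10*(5*6)))*16 = (4 + 12*(10*30))*16 = (4 + 12*300)*16 = (4 + 3600)*16 = 3604*16 = 57664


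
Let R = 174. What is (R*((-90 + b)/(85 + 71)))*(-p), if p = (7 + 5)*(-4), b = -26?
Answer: -80736/13 ≈ -6210.5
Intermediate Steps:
p = -48 (p = 12*(-4) = -48)
(R*((-90 + b)/(85 + 71)))*(-p) = (174*((-90 - 26)/(85 + 71)))*(-1*(-48)) = (174*(-116/156))*48 = (174*(-116*1/156))*48 = (174*(-29/39))*48 = -1682/13*48 = -80736/13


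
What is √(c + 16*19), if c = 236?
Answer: 6*√15 ≈ 23.238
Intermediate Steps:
√(c + 16*19) = √(236 + 16*19) = √(236 + 304) = √540 = 6*√15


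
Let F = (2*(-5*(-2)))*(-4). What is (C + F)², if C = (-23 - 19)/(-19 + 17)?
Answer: 3481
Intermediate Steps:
F = -80 (F = (2*10)*(-4) = 20*(-4) = -80)
C = 21 (C = -42/(-2) = -42*(-½) = 21)
(C + F)² = (21 - 80)² = (-59)² = 3481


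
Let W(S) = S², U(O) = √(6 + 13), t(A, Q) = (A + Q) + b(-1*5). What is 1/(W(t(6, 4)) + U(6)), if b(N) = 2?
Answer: 144/20717 - √19/20717 ≈ 0.0067404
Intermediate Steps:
t(A, Q) = 2 + A + Q (t(A, Q) = (A + Q) + 2 = 2 + A + Q)
U(O) = √19
1/(W(t(6, 4)) + U(6)) = 1/((2 + 6 + 4)² + √19) = 1/(12² + √19) = 1/(144 + √19)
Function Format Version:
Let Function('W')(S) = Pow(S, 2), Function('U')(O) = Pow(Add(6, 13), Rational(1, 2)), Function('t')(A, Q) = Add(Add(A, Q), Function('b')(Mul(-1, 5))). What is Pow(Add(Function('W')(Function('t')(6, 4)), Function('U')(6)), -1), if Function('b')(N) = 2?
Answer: Add(Rational(144, 20717), Mul(Rational(-1, 20717), Pow(19, Rational(1, 2)))) ≈ 0.0067404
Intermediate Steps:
Function('t')(A, Q) = Add(2, A, Q) (Function('t')(A, Q) = Add(Add(A, Q), 2) = Add(2, A, Q))
Function('U')(O) = Pow(19, Rational(1, 2))
Pow(Add(Function('W')(Function('t')(6, 4)), Function('U')(6)), -1) = Pow(Add(Pow(Add(2, 6, 4), 2), Pow(19, Rational(1, 2))), -1) = Pow(Add(Pow(12, 2), Pow(19, Rational(1, 2))), -1) = Pow(Add(144, Pow(19, Rational(1, 2))), -1)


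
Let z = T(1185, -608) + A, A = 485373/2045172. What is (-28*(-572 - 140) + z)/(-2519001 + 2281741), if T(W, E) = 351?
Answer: -13830296579/161745836240 ≈ -0.085506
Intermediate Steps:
A = 161791/681724 (A = 485373*(1/2045172) = 161791/681724 ≈ 0.23733)
z = 239446915/681724 (z = 351 + 161791/681724 = 239446915/681724 ≈ 351.24)
(-28*(-572 - 140) + z)/(-2519001 + 2281741) = (-28*(-572 - 140) + 239446915/681724)/(-2519001 + 2281741) = (-28*(-712) + 239446915/681724)/(-237260) = (19936 + 239446915/681724)*(-1/237260) = (13830296579/681724)*(-1/237260) = -13830296579/161745836240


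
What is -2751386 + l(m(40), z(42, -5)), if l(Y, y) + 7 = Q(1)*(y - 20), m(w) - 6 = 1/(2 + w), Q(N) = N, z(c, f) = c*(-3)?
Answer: -2751539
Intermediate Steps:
z(c, f) = -3*c
m(w) = 6 + 1/(2 + w)
l(Y, y) = -27 + y (l(Y, y) = -7 + 1*(y - 20) = -7 + 1*(-20 + y) = -7 + (-20 + y) = -27 + y)
-2751386 + l(m(40), z(42, -5)) = -2751386 + (-27 - 3*42) = -2751386 + (-27 - 126) = -2751386 - 153 = -2751539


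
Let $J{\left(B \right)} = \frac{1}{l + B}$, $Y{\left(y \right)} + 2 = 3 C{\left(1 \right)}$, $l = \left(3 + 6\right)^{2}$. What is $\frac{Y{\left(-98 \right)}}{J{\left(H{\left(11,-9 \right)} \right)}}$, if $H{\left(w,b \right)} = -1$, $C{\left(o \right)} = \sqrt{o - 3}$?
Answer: $-160 + 240 i \sqrt{2} \approx -160.0 + 339.41 i$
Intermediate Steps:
$C{\left(o \right)} = \sqrt{-3 + o}$
$l = 81$ ($l = 9^{2} = 81$)
$Y{\left(y \right)} = -2 + 3 i \sqrt{2}$ ($Y{\left(y \right)} = -2 + 3 \sqrt{-3 + 1} = -2 + 3 \sqrt{-2} = -2 + 3 i \sqrt{2}$)
$J{\left(B \right)} = \frac{1}{81 + B}$
$\frac{Y{\left(-98 \right)}}{J{\left(H{\left(11,-9 \right)} \right)}} = \frac{-2 + 3 i \sqrt{2}}{\frac{1}{81 - 1}} = \frac{-2 + 3 i \sqrt{2}}{\frac{1}{80}} = \left(-2 + 3 i \sqrt{2}\right) \frac{1}{\frac{1}{80}} = \left(-2 + 3 i \sqrt{2}\right) 80 = -160 + 240 i \sqrt{2}$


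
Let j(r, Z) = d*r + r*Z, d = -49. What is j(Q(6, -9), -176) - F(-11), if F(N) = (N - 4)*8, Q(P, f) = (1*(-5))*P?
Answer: 6870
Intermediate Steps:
Q(P, f) = -5*P
F(N) = -32 + 8*N (F(N) = (-4 + N)*8 = -32 + 8*N)
j(r, Z) = -49*r + Z*r (j(r, Z) = -49*r + r*Z = -49*r + Z*r)
j(Q(6, -9), -176) - F(-11) = (-5*6)*(-49 - 176) - (-32 + 8*(-11)) = -30*(-225) - (-32 - 88) = 6750 - 1*(-120) = 6750 + 120 = 6870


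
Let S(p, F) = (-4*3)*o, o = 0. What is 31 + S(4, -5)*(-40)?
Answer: 31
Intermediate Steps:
S(p, F) = 0 (S(p, F) = -4*3*0 = -12*0 = 0)
31 + S(4, -5)*(-40) = 31 + 0*(-40) = 31 + 0 = 31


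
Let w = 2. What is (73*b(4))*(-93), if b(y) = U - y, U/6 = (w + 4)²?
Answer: -1439268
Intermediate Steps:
U = 216 (U = 6*(2 + 4)² = 6*6² = 6*36 = 216)
b(y) = 216 - y
(73*b(4))*(-93) = (73*(216 - 1*4))*(-93) = (73*(216 - 4))*(-93) = (73*212)*(-93) = 15476*(-93) = -1439268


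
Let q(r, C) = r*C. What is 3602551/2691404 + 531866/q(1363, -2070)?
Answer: 4366403568523/3796777079820 ≈ 1.1500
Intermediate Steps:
q(r, C) = C*r
3602551/2691404 + 531866/q(1363, -2070) = 3602551/2691404 + 531866/((-2070*1363)) = 3602551*(1/2691404) + 531866/(-2821410) = 3602551/2691404 + 531866*(-1/2821410) = 3602551/2691404 - 265933/1410705 = 4366403568523/3796777079820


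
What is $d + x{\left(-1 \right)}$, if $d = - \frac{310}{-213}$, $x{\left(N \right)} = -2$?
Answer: $- \frac{116}{213} \approx -0.5446$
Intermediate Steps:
$d = \frac{310}{213}$ ($d = \left(-310\right) \left(- \frac{1}{213}\right) = \frac{310}{213} \approx 1.4554$)
$d + x{\left(-1 \right)} = \frac{310}{213} - 2 = - \frac{116}{213}$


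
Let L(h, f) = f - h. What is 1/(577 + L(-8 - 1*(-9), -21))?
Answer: 1/555 ≈ 0.0018018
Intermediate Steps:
1/(577 + L(-8 - 1*(-9), -21)) = 1/(577 + (-21 - (-8 - 1*(-9)))) = 1/(577 + (-21 - (-8 + 9))) = 1/(577 + (-21 - 1*1)) = 1/(577 + (-21 - 1)) = 1/(577 - 22) = 1/555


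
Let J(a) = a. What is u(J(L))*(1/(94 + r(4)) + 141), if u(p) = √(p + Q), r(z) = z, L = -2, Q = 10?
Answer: 13819*√2/49 ≈ 398.84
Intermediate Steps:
u(p) = √(10 + p) (u(p) = √(p + 10) = √(10 + p))
u(J(L))*(1/(94 + r(4)) + 141) = √(10 - 2)*(1/(94 + 4) + 141) = √8*(1/98 + 141) = (2*√2)*(1/98 + 141) = (2*√2)*(13819/98) = 13819*√2/49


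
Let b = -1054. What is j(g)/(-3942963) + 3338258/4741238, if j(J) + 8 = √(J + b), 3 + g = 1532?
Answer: 6581332854179/9347263004097 - 5*√19/3942963 ≈ 0.70409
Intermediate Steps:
g = 1529 (g = -3 + 1532 = 1529)
j(J) = -8 + √(-1054 + J) (j(J) = -8 + √(J - 1054) = -8 + √(-1054 + J))
j(g)/(-3942963) + 3338258/4741238 = (-8 + √(-1054 + 1529))/(-3942963) + 3338258/4741238 = (-8 + √475)*(-1/3942963) + 3338258*(1/4741238) = (-8 + 5*√19)*(-1/3942963) + 1669129/2370619 = (8/3942963 - 5*√19/3942963) + 1669129/2370619 = 6581332854179/9347263004097 - 5*√19/3942963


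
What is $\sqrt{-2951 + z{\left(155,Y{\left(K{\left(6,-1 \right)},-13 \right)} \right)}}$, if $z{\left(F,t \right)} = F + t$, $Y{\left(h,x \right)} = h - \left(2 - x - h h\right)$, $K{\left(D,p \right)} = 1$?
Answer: $53 i \approx 53.0 i$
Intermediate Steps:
$Y{\left(h,x \right)} = -2 + h + x + h^{2}$ ($Y{\left(h,x \right)} = h - \left(2 - x - h^{2}\right) = h + \left(-2 + x + h^{2}\right) = -2 + h + x + h^{2}$)
$\sqrt{-2951 + z{\left(155,Y{\left(K{\left(6,-1 \right)},-13 \right)} \right)}} = \sqrt{-2951 + \left(155 + \left(-2 + 1 - 13 + 1^{2}\right)\right)} = \sqrt{-2951 + \left(155 + \left(-2 + 1 - 13 + 1\right)\right)} = \sqrt{-2951 + \left(155 - 13\right)} = \sqrt{-2951 + 142} = \sqrt{-2809} = 53 i$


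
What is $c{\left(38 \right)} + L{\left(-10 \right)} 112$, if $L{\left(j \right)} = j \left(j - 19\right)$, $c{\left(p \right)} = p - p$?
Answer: $32480$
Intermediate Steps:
$c{\left(p \right)} = 0$
$L{\left(j \right)} = j \left(-19 + j\right)$
$c{\left(38 \right)} + L{\left(-10 \right)} 112 = 0 + - 10 \left(-19 - 10\right) 112 = 0 + \left(-10\right) \left(-29\right) 112 = 0 + 290 \cdot 112 = 0 + 32480 = 32480$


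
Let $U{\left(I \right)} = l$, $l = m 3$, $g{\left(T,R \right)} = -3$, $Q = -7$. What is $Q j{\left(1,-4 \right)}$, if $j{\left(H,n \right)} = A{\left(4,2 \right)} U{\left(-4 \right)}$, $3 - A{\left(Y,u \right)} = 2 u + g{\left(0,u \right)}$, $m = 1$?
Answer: $-42$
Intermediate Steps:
$l = 3$ ($l = 1 \cdot 3 = 3$)
$A{\left(Y,u \right)} = 6 - 2 u$ ($A{\left(Y,u \right)} = 3 - \left(2 u - 3\right) = 3 - \left(-3 + 2 u\right) = 6 - 2 u$)
$U{\left(I \right)} = 3$
$j{\left(H,n \right)} = 6$ ($j{\left(H,n \right)} = \left(6 - 4\right) 3 = 2 \cdot 3 = 6$)
$Q j{\left(1,-4 \right)} = \left(-7\right) 6 = -42$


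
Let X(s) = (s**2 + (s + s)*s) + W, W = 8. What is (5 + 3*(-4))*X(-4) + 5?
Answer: -387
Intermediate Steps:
X(s) = 8 + 3*s**2 (X(s) = (s**2 + (s + s)*s) + 8 = (s**2 + (2*s)*s) + 8 = (s**2 + 2*s**2) + 8 = 3*s**2 + 8 = 8 + 3*s**2)
(5 + 3*(-4))*X(-4) + 5 = (5 + 3*(-4))*(8 + 3*(-4)**2) + 5 = (5 - 12)*(8 + 3*16) + 5 = -7*(8 + 48) + 5 = -7*56 + 5 = -392 + 5 = -387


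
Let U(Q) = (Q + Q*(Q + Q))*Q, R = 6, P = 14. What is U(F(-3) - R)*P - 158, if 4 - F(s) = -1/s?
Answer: -11812/27 ≈ -437.48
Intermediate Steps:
F(s) = 4 + 1/s (F(s) = 4 - (-1)/s = 4 + 1/s)
U(Q) = Q*(Q + 2*Q²) (U(Q) = (Q + Q*(2*Q))*Q = (Q + 2*Q²)*Q = Q*(Q + 2*Q²))
U(F(-3) - R)*P - 158 = (((4 + 1/(-3)) - 1*6)²*(1 + 2*((4 + 1/(-3)) - 1*6)))*14 - 158 = (((4 - ⅓) - 6)²*(1 + 2*((4 - ⅓) - 6)))*14 - 158 = ((11/3 - 6)²*(1 + 2*(11/3 - 6)))*14 - 158 = ((-7/3)²*(1 + 2*(-7/3)))*14 - 158 = (49*(1 - 14/3)/9)*14 - 158 = ((49/9)*(-11/3))*14 - 158 = -539/27*14 - 158 = -7546/27 - 158 = -11812/27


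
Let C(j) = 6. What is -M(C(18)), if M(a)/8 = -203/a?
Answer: 812/3 ≈ 270.67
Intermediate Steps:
M(a) = -1624/a (M(a) = 8*(-203/a) = -1624/a)
-M(C(18)) = -(-1624)/6 = -1*(-812/3) = 812/3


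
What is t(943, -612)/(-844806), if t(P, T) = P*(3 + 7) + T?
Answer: -4409/422403 ≈ -0.010438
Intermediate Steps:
t(P, T) = T + 10*P (t(P, T) = P*10 + T = 10*P + T = T + 10*P)
t(943, -612)/(-844806) = (-612 + 10*943)/(-844806) = (-612 + 9430)*(-1/844806) = 8818*(-1/844806) = -4409/422403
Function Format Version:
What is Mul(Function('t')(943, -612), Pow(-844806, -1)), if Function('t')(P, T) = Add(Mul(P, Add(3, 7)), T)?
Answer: Rational(-4409, 422403) ≈ -0.010438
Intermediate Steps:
Function('t')(P, T) = Add(T, Mul(10, P)) (Function('t')(P, T) = Add(Mul(P, 10), T) = Add(Mul(10, P), T) = Add(T, Mul(10, P)))
Mul(Function('t')(943, -612), Pow(-844806, -1)) = Mul(Add(-612, Mul(10, 943)), Pow(-844806, -1)) = Mul(Add(-612, 9430), Rational(-1, 844806)) = Mul(8818, Rational(-1, 844806)) = Rational(-4409, 422403)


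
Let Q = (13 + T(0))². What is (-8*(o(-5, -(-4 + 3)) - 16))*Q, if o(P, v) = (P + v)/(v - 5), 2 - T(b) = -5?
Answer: 48000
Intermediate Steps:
T(b) = 7 (T(b) = 2 - 1*(-5) = 2 + 5 = 7)
o(P, v) = (P + v)/(-5 + v)
Q = 400 (Q = (13 + 7)² = 20² = 400)
(-8*(o(-5, -(-4 + 3)) - 16))*Q = -8*((-5 - (-4 + 3))/(-5 - (-4 + 3)) - 16)*400 = -8*((-5 - 1*(-1))/(-5 - 1*(-1)) - 16)*400 = -8*((-5 + 1)/(-5 + 1) - 16)*400 = -8*(-4/(-4) - 16)*400 = -8*(-¼*(-4) - 16)*400 = -8*(1 - 16)*400 = -8*(-15)*400 = 120*400 = 48000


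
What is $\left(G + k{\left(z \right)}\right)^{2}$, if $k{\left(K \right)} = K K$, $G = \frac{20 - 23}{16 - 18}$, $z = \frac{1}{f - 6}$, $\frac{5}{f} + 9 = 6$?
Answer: $\frac{2576025}{1119364} \approx 2.3013$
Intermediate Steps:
$f = - \frac{5}{3}$ ($f = \frac{5}{-9 + 6} = \frac{5}{-3} = 5 \left(- \frac{1}{3}\right) = - \frac{5}{3} \approx -1.6667$)
$z = - \frac{3}{23}$ ($z = \frac{1}{- \frac{5}{3} - 6} = \frac{1}{- \frac{23}{3}} = - \frac{3}{23} \approx -0.13043$)
$G = \frac{3}{2}$ ($G = - \frac{3}{-2} = \left(-3\right) \left(- \frac{1}{2}\right) = \frac{3}{2} \approx 1.5$)
$k{\left(K \right)} = K^{2}$
$\left(G + k{\left(z \right)}\right)^{2} = \left(\frac{3}{2} + \left(- \frac{3}{23}\right)^{2}\right)^{2} = \left(\frac{3}{2} + \frac{9}{529}\right)^{2} = \left(\frac{1605}{1058}\right)^{2} = \frac{2576025}{1119364}$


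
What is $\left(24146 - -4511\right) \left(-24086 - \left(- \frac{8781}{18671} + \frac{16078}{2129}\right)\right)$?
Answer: $- \frac{27445194670876591}{39750559} \approx -6.9044 \cdot 10^{8}$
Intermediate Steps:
$\left(24146 - -4511\right) \left(-24086 - \left(- \frac{8781}{18671} + \frac{16078}{2129}\right)\right) = \left(24146 + \left(-100 + 4611\right)\right) \left(-24086 - \frac{281497589}{39750559}\right) = \left(24146 + 4511\right) \left(-24086 + \left(- \frac{16078}{2129} + \frac{8781}{18671}\right)\right) = 28657 \left(-24086 - \frac{281497589}{39750559}\right) = 28657 \left(- \frac{957713461663}{39750559}\right) = - \frac{27445194670876591}{39750559}$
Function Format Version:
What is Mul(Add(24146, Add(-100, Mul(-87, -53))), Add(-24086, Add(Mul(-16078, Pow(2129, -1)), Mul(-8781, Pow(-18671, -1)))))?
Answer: Rational(-27445194670876591, 39750559) ≈ -6.9044e+8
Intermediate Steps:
Mul(Add(24146, Add(-100, Mul(-87, -53))), Add(-24086, Add(Mul(-16078, Pow(2129, -1)), Mul(-8781, Pow(-18671, -1))))) = Mul(Add(24146, Add(-100, 4611)), Add(-24086, Add(Mul(-16078, Rational(1, 2129)), Mul(-8781, Rational(-1, 18671))))) = Mul(Add(24146, 4511), Add(-24086, Add(Rational(-16078, 2129), Rational(8781, 18671)))) = Mul(28657, Add(-24086, Rational(-281497589, 39750559))) = Mul(28657, Rational(-957713461663, 39750559)) = Rational(-27445194670876591, 39750559)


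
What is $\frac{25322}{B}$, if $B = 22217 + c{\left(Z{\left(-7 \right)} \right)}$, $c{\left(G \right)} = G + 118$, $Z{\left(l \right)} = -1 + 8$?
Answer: $\frac{12661}{11171} \approx 1.1334$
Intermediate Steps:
$Z{\left(l \right)} = 7$
$c{\left(G \right)} = 118 + G$
$B = 22342$ ($B = 22217 + \left(118 + 7\right) = 22217 + 125 = 22342$)
$\frac{25322}{B} = \frac{25322}{22342} = 25322 \cdot \frac{1}{22342} = \frac{12661}{11171}$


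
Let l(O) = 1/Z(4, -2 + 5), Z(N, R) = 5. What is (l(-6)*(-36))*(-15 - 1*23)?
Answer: 1368/5 ≈ 273.60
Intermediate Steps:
l(O) = 1/5
(l(-6)*(-36))*(-15 - 1*23) = ((1/5)*(-36))*(-15 - 1*23) = -36*(-15 - 23)/5 = -36/5*(-38) = 1368/5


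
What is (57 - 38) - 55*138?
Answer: -7571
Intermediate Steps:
(57 - 38) - 55*138 = 19 - 7590 = -7571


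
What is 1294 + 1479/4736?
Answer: 6129863/4736 ≈ 1294.3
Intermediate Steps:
1294 + 1479/4736 = 6129863/4736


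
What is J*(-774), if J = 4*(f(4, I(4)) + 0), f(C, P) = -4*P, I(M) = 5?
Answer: 61920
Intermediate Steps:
J = -80 (J = 4*(-4*5 + 0) = 4*(-20 + 0) = 4*(-20) = -80)
J*(-774) = -80*(-774) = 61920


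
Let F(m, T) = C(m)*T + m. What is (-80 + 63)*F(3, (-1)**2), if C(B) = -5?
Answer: 34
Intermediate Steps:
F(m, T) = m - 5*T (F(m, T) = -5*T + m = m - 5*T)
(-80 + 63)*F(3, (-1)**2) = (-80 + 63)*(3 - 5*(-1)**2) = -17*(3 - 5*1) = -17*(3 - 5) = -17*(-2) = 34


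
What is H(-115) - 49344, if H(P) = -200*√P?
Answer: -49344 - 200*I*√115 ≈ -49344.0 - 2144.8*I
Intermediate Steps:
H(-115) - 49344 = -200*I*√115 - 49344 = -49344 - 200*I*√115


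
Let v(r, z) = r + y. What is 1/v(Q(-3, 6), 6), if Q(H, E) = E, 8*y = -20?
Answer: 2/7 ≈ 0.28571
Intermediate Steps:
y = -5/2 (y = (1/8)*(-20) = -5/2 ≈ -2.5000)
v(r, z) = -5/2 + r (v(r, z) = r - 5/2 = -5/2 + r)
1/v(Q(-3, 6), 6) = 1/(-5/2 + 6) = 1/(7/2) = 2/7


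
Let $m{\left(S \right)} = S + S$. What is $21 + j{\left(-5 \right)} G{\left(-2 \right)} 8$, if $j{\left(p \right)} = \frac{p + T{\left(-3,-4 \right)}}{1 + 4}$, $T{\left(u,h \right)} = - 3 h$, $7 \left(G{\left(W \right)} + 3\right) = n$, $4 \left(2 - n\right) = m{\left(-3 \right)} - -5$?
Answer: $-9$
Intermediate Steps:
$m{\left(S \right)} = 2 S$
$n = \frac{9}{4}$ ($n = 2 - \frac{2 \left(-3\right) - -5}{4} = 2 - \frac{-6 + 5}{4} = 2 - - \frac{1}{4} = 2 + \frac{1}{4} = \frac{9}{4} \approx 2.25$)
$G{\left(W \right)} = - \frac{75}{28}$ ($G{\left(W \right)} = -3 + \frac{1}{7} \cdot \frac{9}{4} = -3 + \frac{9}{28} = - \frac{75}{28}$)
$j{\left(p \right)} = \frac{12}{5} + \frac{p}{5}$ ($j{\left(p \right)} = \frac{p - -12}{1 + 4} = \frac{p + 12}{5} = \left(12 + p\right) \frac{1}{5} = \frac{12}{5} + \frac{p}{5}$)
$21 + j{\left(-5 \right)} G{\left(-2 \right)} 8 = 21 + \left(\frac{12}{5} + \frac{1}{5} \left(-5\right)\right) \left(- \frac{75}{28}\right) 8 = 21 + \left(\frac{12}{5} - 1\right) \left(- \frac{75}{28}\right) 8 = 21 + \frac{7}{5} \left(- \frac{75}{28}\right) 8 = 21 - 30 = -9$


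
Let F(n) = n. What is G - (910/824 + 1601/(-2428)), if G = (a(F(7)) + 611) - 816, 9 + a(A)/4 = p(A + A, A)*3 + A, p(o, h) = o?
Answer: -5682531/125042 ≈ -45.445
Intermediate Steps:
a(A) = -36 + 28*A (a(A) = -36 + 4*((A + A)*3 + A) = -36 + 4*((2*A)*3 + A) = -36 + 4*(6*A + A) = -36 + 4*(7*A) = -36 + 28*A)
G = -45 (G = ((-36 + 28*7) + 611) - 816 = ((-36 + 196) + 611) - 816 = (160 + 611) - 816 = 771 - 816 = -45)
G - (910/824 + 1601/(-2428)) = -45 - (910/824 + 1601/(-2428)) = -45 - (910*(1/824) + 1601*(-1/2428)) = -45 - (455/412 - 1601/2428) = -45 - 1*55641/125042 = -45 - 55641/125042 = -5682531/125042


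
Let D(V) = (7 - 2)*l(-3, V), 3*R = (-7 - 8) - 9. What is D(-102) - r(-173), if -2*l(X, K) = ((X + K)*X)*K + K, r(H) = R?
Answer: 80588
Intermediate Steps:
R = -8 (R = ((-7 - 8) - 9)/3 = (-15 - 9)/3 = (⅓)*(-24) = -8)
r(H) = -8
l(X, K) = -K/2 - K*X*(K + X)/2 (l(X, K) = -(((X + K)*X)*K + K)/2 = -(((K + X)*X)*K + K)/2 = -((X*(K + X))*K + K)/2 = -(K*X*(K + X) + K)/2 = -(K + K*X*(K + X))/2 = -K/2 - K*X*(K + X)/2)
D(V) = -5*V*(10 - 3*V)/2 (D(V) = (7 - 2)*(-V*(1 + (-3)² + V*(-3))/2) = 5*(-V*(1 + 9 - 3*V)/2) = 5*(-V*(10 - 3*V)/2) = -5*V*(10 - 3*V)/2)
D(-102) - r(-173) = (5/2)*(-102)*(-10 + 3*(-102)) - 1*(-8) = (5/2)*(-102)*(-10 - 306) + 8 = (5/2)*(-102)*(-316) + 8 = 80580 + 8 = 80588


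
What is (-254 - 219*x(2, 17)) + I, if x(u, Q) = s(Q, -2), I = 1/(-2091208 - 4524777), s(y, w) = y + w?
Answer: -23413970916/6615985 ≈ -3539.0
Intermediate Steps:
s(y, w) = w + y
I = -1/6615985 (I = 1/(-6615985) = -1/6615985 ≈ -1.5115e-7)
x(u, Q) = -2 + Q
(-254 - 219*x(2, 17)) + I = (-254 - 219*(-2 + 17)) - 1/6615985 = (-254 - 219*15) - 1/6615985 = (-254 - 3285) - 1/6615985 = -3539 - 1/6615985 = -23413970916/6615985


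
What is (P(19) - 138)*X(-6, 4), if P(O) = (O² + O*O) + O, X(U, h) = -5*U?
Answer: 18090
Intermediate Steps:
P(O) = O + 2*O² (P(O) = (O² + O²) + O = 2*O² + O = O + 2*O²)
(P(19) - 138)*X(-6, 4) = (19*(1 + 2*19) - 138)*(-5*(-6)) = (19*(1 + 38) - 138)*30 = (19*39 - 138)*30 = (741 - 138)*30 = 603*30 = 18090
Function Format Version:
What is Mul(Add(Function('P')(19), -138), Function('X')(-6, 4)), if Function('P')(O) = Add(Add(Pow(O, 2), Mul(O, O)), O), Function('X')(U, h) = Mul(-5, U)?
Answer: 18090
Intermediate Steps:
Function('P')(O) = Add(O, Mul(2, Pow(O, 2))) (Function('P')(O) = Add(Add(Pow(O, 2), Pow(O, 2)), O) = Add(Mul(2, Pow(O, 2)), O) = Add(O, Mul(2, Pow(O, 2))))
Mul(Add(Function('P')(19), -138), Function('X')(-6, 4)) = Mul(Add(Mul(19, Add(1, Mul(2, 19))), -138), Mul(-5, -6)) = Mul(Add(Mul(19, Add(1, 38)), -138), 30) = Mul(Add(Mul(19, 39), -138), 30) = Mul(Add(741, -138), 30) = Mul(603, 30) = 18090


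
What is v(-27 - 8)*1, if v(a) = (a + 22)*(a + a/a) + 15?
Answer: 457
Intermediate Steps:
v(a) = 15 + (1 + a)*(22 + a) (v(a) = (22 + a)*(a + 1) + 15 = (22 + a)*(1 + a) + 15 = (1 + a)*(22 + a) + 15 = 15 + (1 + a)*(22 + a))
v(-27 - 8)*1 = (37 + (-27 - 8)² + 23*(-27 - 8))*1 = (37 + (-35)² + 23*(-35))*1 = (37 + 1225 - 805)*1 = 457*1 = 457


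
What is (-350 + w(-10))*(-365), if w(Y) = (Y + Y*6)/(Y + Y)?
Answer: 252945/2 ≈ 1.2647e+5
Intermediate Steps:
w(Y) = 7/2 (w(Y) = (Y + 6*Y)/((2*Y)) = (7*Y)*(1/(2*Y)) = 7/2)
(-350 + w(-10))*(-365) = (-350 + 7/2)*(-365) = -693/2*(-365) = 252945/2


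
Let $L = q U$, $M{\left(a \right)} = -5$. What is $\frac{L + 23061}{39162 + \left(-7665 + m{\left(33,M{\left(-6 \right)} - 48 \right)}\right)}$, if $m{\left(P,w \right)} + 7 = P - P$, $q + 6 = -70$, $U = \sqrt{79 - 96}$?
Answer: $\frac{23061}{31490} - \frac{38 i \sqrt{17}}{15745} \approx 0.73233 - 0.009951 i$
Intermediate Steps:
$U = i \sqrt{17}$ ($U = \sqrt{-17} = i \sqrt{17} \approx 4.1231 i$)
$q = -76$ ($q = -6 - 70 = -76$)
$m{\left(P,w \right)} = -7$ ($m{\left(P,w \right)} = -7 + \left(P - P\right) = -7 + 0 = -7$)
$L = - 76 i \sqrt{17} \approx - 313.36 i$
$\frac{L + 23061}{39162 + \left(-7665 + m{\left(33,M{\left(-6 \right)} - 48 \right)}\right)} = \frac{- 76 i \sqrt{17} + 23061}{39162 - 7672} = \frac{23061 - 76 i \sqrt{17}}{39162 - 7672} = \frac{23061 - 76 i \sqrt{17}}{31490} = \left(23061 - 76 i \sqrt{17}\right) \frac{1}{31490} = \frac{23061}{31490} - \frac{38 i \sqrt{17}}{15745}$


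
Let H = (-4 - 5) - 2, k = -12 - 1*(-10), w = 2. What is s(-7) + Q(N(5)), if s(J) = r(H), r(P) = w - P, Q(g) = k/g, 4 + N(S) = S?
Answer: 11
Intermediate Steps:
N(S) = -4 + S
k = -2 (k = -12 + 10 = -2)
H = -11 (H = -9 - 2 = -11)
Q(g) = -2/g
r(P) = 2 - P
s(J) = 13 (s(J) = 2 - 1*(-11) = 2 + 11 = 13)
s(-7) + Q(N(5)) = 13 - 2/(-4 + 5) = 13 - 2/1 = 13 - 2*1 = 13 - 2 = 11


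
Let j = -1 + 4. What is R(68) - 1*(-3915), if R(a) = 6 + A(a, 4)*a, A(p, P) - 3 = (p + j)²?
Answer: 346913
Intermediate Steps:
j = 3
A(p, P) = 3 + (3 + p)² (A(p, P) = 3 + (p + 3)² = 3 + (3 + p)²)
R(a) = 6 + a*(3 + (3 + a)²) (R(a) = 6 + (3 + (3 + a)²)*a = 6 + a*(3 + (3 + a)²))
R(68) - 1*(-3915) = (6 + 68*(3 + (3 + 68)²)) - 1*(-3915) = (6 + 68*(3 + 71²)) + 3915 = (6 + 68*(3 + 5041)) + 3915 = (6 + 68*5044) + 3915 = (6 + 342992) + 3915 = 342998 + 3915 = 346913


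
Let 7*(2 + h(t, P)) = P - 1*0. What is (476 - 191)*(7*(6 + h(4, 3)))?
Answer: 8835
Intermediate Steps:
h(t, P) = -2 + P/7 (h(t, P) = -2 + (P - 1*0)/7 = -2 + (P + 0)/7 = -2 + P/7)
(476 - 191)*(7*(6 + h(4, 3))) = (476 - 191)*(7*(6 + (-2 + (⅐)*3))) = 285*(7*(6 + (-2 + 3/7))) = 285*(7*(6 - 11/7)) = 285*(7*(31/7)) = 285*31 = 8835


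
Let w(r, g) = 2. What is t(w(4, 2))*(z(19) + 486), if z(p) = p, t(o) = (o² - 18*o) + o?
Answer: -15150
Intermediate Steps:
t(o) = o² - 17*o
t(w(4, 2))*(z(19) + 486) = (2*(-17 + 2))*(19 + 486) = (2*(-15))*505 = -30*505 = -15150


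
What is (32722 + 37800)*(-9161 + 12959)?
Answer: 267842556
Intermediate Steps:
(32722 + 37800)*(-9161 + 12959) = 70522*3798 = 267842556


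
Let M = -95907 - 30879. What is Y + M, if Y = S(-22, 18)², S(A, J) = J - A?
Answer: -125186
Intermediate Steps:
M = -126786
Y = 1600 (Y = (18 - 1*(-22))² = (18 + 22)² = 40² = 1600)
Y + M = 1600 - 126786 = -125186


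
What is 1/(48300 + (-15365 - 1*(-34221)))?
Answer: 1/67156 ≈ 1.4891e-5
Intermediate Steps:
1/(48300 + (-15365 - 1*(-34221))) = 1/(48300 + (-15365 + 34221)) = 1/(48300 + 18856) = 1/67156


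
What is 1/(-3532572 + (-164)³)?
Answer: -1/7943516 ≈ -1.2589e-7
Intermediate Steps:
1/(-3532572 + (-164)³) = 1/(-3532572 - 4410944) = 1/(-7943516) = -1/7943516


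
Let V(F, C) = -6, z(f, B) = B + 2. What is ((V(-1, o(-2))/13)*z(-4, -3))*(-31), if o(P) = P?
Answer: -186/13 ≈ -14.308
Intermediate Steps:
z(f, B) = 2 + B
((V(-1, o(-2))/13)*z(-4, -3))*(-31) = ((-6/13)*(2 - 3))*(-31) = (-6*1/13*(-1))*(-31) = -6/13*(-1)*(-31) = (6/13)*(-31) = -186/13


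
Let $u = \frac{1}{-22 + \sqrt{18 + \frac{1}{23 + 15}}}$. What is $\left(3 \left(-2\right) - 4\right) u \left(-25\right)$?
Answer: $- \frac{250 \sqrt{38}}{- \sqrt{685} + 22 \sqrt{38}} \approx -14.081$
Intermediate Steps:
$u = \frac{1}{-22 + \frac{\sqrt{26030}}{38}}$ ($u = \frac{1}{-22 + \sqrt{18 + \frac{1}{38}}} = \frac{1}{-22 + \sqrt{\frac{685}{38}}} = \frac{1}{-22 + \frac{\sqrt{26030}}{38}} \approx -0.056324$)
$\left(3 \left(-2\right) - 4\right) u \left(-25\right) = \left(3 \left(-2\right) - 4\right) \left(- \frac{\sqrt{38}}{- \sqrt{685} + 22 \sqrt{38}}\right) \left(-25\right) = \left(-6 - 4\right) \left(- \frac{\sqrt{38}}{- \sqrt{685} + 22 \sqrt{38}}\right) \left(-25\right) = - 10 \left(- \frac{\sqrt{38}}{- \sqrt{685} + 22 \sqrt{38}}\right) \left(-25\right) = \frac{10 \sqrt{38}}{- \sqrt{685} + 22 \sqrt{38}} \left(-25\right) = - \frac{250 \sqrt{38}}{- \sqrt{685} + 22 \sqrt{38}}$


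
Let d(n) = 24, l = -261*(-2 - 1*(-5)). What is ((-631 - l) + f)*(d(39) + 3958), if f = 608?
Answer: 3026320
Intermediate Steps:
l = -783 (l = -261*(-2 + 5) = -261*3 = -783)
((-631 - l) + f)*(d(39) + 3958) = ((-631 - 1*(-783)) + 608)*(24 + 3958) = ((-631 + 783) + 608)*3982 = (152 + 608)*3982 = 760*3982 = 3026320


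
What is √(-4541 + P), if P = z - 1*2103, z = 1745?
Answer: I*√4899 ≈ 69.993*I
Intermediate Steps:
P = -358 (P = 1745 - 1*2103 = 1745 - 2103 = -358)
√(-4541 + P) = √(-4541 - 358) = √(-4899) = I*√4899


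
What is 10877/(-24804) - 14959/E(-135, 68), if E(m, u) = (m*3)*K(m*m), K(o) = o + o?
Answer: -8899886123/20342380500 ≈ -0.43750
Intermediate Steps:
K(o) = 2*o
E(m, u) = 6*m³ (E(m, u) = (m*3)*(2*(m*m)) = (3*m)*(2*m²) = 6*m³)
10877/(-24804) - 14959/E(-135, 68) = 10877/(-24804) - 14959/(6*(-135)³) = 10877*(-1/24804) - 14959/(6*(-2460375)) = -10877/24804 - 14959/(-14762250) = -10877/24804 - 14959*(-1/14762250) = -10877/24804 + 14959/14762250 = -8899886123/20342380500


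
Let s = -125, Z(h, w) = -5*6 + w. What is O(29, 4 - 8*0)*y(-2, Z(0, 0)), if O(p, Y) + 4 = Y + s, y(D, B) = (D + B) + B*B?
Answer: -108500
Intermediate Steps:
Z(h, w) = -30 + w
y(D, B) = B + D + B**2 (y(D, B) = (B + D) + B**2 = B + D + B**2)
O(p, Y) = -129 + Y (O(p, Y) = -4 + (Y - 125) = -4 + (-125 + Y) = -129 + Y)
O(29, 4 - 8*0)*y(-2, Z(0, 0)) = (-129 + (4 - 8*0))*((-30 + 0) - 2 + (-30 + 0)**2) = (-129 + (4 + 0))*(-30 - 2 + (-30)**2) = (-129 + 4)*(-30 - 2 + 900) = -125*868 = -108500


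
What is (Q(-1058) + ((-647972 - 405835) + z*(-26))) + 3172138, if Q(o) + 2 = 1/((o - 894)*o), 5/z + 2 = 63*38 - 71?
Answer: 10153926648696785/4793366336 ≈ 2.1183e+6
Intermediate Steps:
z = 5/2321 (z = 5/(-2 + (63*38 - 71)) = 5/(-2 + (2394 - 71)) = 5/(-2 + 2323) = 5/2321 ≈ 0.0021542)
Q(o) = -2 + 1/(o*(-894 + o)) (Q(o) = -2 + 1/((o - 894)*o) = -2 + 1/((-894 + o)*o) = -2 + 1/(o*(-894 + o)))
(Q(-1058) + ((-647972 - 405835) + z*(-26))) + 3172138 = ((1 - 2*(-1058)² + 1788*(-1058))/((-1058)*(-894 - 1058)) + ((-647972 - 405835) + (5/2321)*(-26))) + 3172138 = (-1/1058*(1 - 2*1119364 - 1891704)/(-1952) + (-1053807 - 130/2321)) + 3172138 = (-1/1058*(-1/1952)*(1 - 2238728 - 1891704) - 2445886177/2321) + 3172138 = (-1/1058*(-1/1952)*(-4130431) - 2445886177/2321) + 3172138 = (-4130431/2065216 - 2445886177/2321) + 3172138 = -5051292853649583/4793366336 + 3172138 = 10153926648696785/4793366336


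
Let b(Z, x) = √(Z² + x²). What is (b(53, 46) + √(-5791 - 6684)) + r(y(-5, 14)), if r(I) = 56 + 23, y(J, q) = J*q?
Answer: 79 + 5*√197 + 5*I*√499 ≈ 149.18 + 111.69*I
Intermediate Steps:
r(I) = 79
(b(53, 46) + √(-5791 - 6684)) + r(y(-5, 14)) = (√(53² + 46²) + √(-5791 - 6684)) + 79 = (√(2809 + 2116) + √(-12475)) + 79 = (√4925 + 5*I*√499) + 79 = (5*√197 + 5*I*√499) + 79 = 79 + 5*√197 + 5*I*√499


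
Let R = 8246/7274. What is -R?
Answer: -4123/3637 ≈ -1.1336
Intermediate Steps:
R = 4123/3637 (R = 8246*(1/7274) = 4123/3637 ≈ 1.1336)
-R = -1*4123/3637 = -4123/3637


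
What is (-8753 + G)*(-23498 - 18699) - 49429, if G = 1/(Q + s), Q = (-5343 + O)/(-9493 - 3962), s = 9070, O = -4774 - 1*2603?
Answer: 3004867796163147/8136638 ≈ 3.6930e+8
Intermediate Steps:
O = -7377 (O = -4774 - 2603 = -7377)
Q = 848/897 (Q = (-5343 - 7377)/(-9493 - 3962) = -12720/(-13455) = -12720*(-1/13455) = 848/897 ≈ 0.94537)
G = 897/8136638 (G = 1/(848/897 + 9070) = 1/(8136638/897) = 897/8136638 ≈ 0.00011024)
(-8753 + G)*(-23498 - 18699) - 49429 = (-8753 + 897/8136638)*(-23498 - 18699) - 49429 = -71219991517/8136638*(-42197) - 49429 = 3005269982042849/8136638 - 49429 = 3004867796163147/8136638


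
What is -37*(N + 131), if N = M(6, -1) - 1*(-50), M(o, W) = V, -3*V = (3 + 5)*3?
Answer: -6401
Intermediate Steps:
V = -8 (V = -(3 + 5)*3/3 = -8*3/3 = -⅓*24 = -8)
M(o, W) = -8
N = 42 (N = -8 - 1*(-50) = -8 + 50 = 42)
-37*(N + 131) = -37*(42 + 131) = -37*173 = -6401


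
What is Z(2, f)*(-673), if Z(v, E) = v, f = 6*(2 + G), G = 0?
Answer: -1346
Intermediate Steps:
f = 12 (f = 6*(2 + 0) = 6*2 = 12)
Z(2, f)*(-673) = 2*(-673) = -1346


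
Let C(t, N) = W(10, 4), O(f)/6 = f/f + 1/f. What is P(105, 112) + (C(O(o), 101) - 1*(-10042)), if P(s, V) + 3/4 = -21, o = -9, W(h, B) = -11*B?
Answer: 39905/4 ≈ 9976.3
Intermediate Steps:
O(f) = 6 + 6/f (O(f) = 6*(f/f + 1/f) = 6*(1 + 1/f) = 6 + 6/f)
C(t, N) = -44 (C(t, N) = -11*4 = -44)
P(s, V) = -87/4 (P(s, V) = -3/4 - 21 = -87/4)
P(105, 112) + (C(O(o), 101) - 1*(-10042)) = -87/4 + (-44 - 1*(-10042)) = -87/4 + (-44 + 10042) = -87/4 + 9998 = 39905/4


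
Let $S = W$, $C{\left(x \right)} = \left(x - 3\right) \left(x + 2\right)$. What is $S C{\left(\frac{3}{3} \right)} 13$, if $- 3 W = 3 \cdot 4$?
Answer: $312$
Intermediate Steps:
$W = -4$ ($W = - \frac{3 \cdot 4}{3} = \left(- \frac{1}{3}\right) 12 = -4$)
$C{\left(x \right)} = \left(-3 + x\right) \left(2 + x\right)$
$S = -4$
$S C{\left(\frac{3}{3} \right)} 13 = - 4 \left(-6 + \left(\frac{3}{3}\right)^{2} - \frac{3}{3}\right) 13 = - 4 \left(-6 + \left(3 \cdot \frac{1}{3}\right)^{2} - 3 \cdot \frac{1}{3}\right) 13 = - 4 \left(-6 + 1^{2} - 1\right) 13 = - 4 \left(-6 + 1 - 1\right) 13 = \left(-4\right) \left(-6\right) 13 = 24 \cdot 13 = 312$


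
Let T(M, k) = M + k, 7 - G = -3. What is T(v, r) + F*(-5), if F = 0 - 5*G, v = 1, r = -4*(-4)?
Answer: 267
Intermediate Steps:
r = 16
G = 10 (G = 7 - 1*(-3) = 7 + 3 = 10)
F = -50 (F = 0 - 5*10 = 0 - 50 = -50)
T(v, r) + F*(-5) = (1 + 16) - 50*(-5) = 17 + 250 = 267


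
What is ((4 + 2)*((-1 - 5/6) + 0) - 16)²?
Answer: 729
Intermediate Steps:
((4 + 2)*((-1 - 5/6) + 0) - 16)² = (6*((-1 - 5*⅙) + 0) - 16)² = (6*((-1 - ⅚) + 0) - 16)² = (6*(-11/6 + 0) - 16)² = (6*(-11/6) - 16)² = (-11 - 16)² = (-27)² = 729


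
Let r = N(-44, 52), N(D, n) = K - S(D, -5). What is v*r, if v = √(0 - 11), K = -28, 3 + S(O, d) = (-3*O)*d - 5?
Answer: 640*I*√11 ≈ 2122.6*I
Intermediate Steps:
S(O, d) = -8 - 3*O*d (S(O, d) = -3 + ((-3*O)*d - 5) = -3 + (-3*O*d - 5) = -3 + (-5 - 3*O*d) = -8 - 3*O*d)
v = I*√11 (v = √(-11) = I*√11 ≈ 3.3166*I)
N(D, n) = -20 - 15*D (N(D, n) = -28 - (-8 - 3*D*(-5)) = -28 - (-8 + 15*D) = -28 + (8 - 15*D) = -20 - 15*D)
r = 640 (r = -20 - 15*(-44) = -20 + 660 = 640)
v*r = (I*√11)*640 = 640*I*√11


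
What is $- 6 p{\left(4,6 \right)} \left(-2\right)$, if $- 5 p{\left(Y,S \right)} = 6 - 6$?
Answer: $0$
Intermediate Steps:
$p{\left(Y,S \right)} = 0$ ($p{\left(Y,S \right)} = - \frac{6 - 6}{5} = \left(- \frac{1}{5}\right) 0 = 0$)
$- 6 p{\left(4,6 \right)} \left(-2\right) = \left(-6\right) 0 \left(-2\right) = 0 \left(-2\right) = 0$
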